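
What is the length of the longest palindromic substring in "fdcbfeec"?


Input: "fdcbfeec"
Checking substrings for palindromes:
  [5:7] "ee" (len 2) => palindrome
Longest palindromic substring: "ee" with length 2

2


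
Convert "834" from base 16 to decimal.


Input: "834" in base 16
Positional expansion:
  Digit '8' (value 8) x 16^2 = 2048
  Digit '3' (value 3) x 16^1 = 48
  Digit '4' (value 4) x 16^0 = 4
Sum = 2100

2100


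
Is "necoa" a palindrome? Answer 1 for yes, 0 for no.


Input: necoa
Reversed: aocen
  Compare pos 0 ('n') with pos 4 ('a'): MISMATCH
  Compare pos 1 ('e') with pos 3 ('o'): MISMATCH
Result: not a palindrome

0


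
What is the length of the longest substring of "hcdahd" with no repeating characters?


Input: "hcdahd"
Sliding window (track last position of each char):
  Position 0 ('h'): window [0,0] length 1 -- new best
  Position 1 ('c'): window [0,1] length 2 -- new best
  Position 2 ('d'): window [0,2] length 3 -- new best
  Position 3 ('a'): window [0,3] length 4 -- new best
  Position 4 ('h'): repeat (last at 0), move window start to 1
  Position 4 ('h'): window [1,4] length 4
  Position 5 ('d'): repeat (last at 2), move window start to 3
  Position 5 ('d'): window [3,5] length 3
Longest substring with no repeats: "hcda" with length 4

4


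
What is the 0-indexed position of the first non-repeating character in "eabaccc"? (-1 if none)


Input: eabaccc
Character frequencies:
  'a': 2
  'b': 1
  'c': 3
  'e': 1
Scanning left to right for freq == 1:
  Position 0 ('e'): unique! => answer = 0

0


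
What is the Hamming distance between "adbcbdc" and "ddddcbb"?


Comparing "adbcbdc" and "ddddcbb" position by position:
  Position 0: 'a' vs 'd' => differ
  Position 1: 'd' vs 'd' => same
  Position 2: 'b' vs 'd' => differ
  Position 3: 'c' vs 'd' => differ
  Position 4: 'b' vs 'c' => differ
  Position 5: 'd' vs 'b' => differ
  Position 6: 'c' vs 'b' => differ
Total differences (Hamming distance): 6

6


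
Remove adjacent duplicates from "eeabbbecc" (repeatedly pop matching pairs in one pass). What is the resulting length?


Input: eeabbbecc
Stack-based adjacent duplicate removal:
  Read 'e': push. Stack: e
  Read 'e': matches stack top 'e' => pop. Stack: (empty)
  Read 'a': push. Stack: a
  Read 'b': push. Stack: ab
  Read 'b': matches stack top 'b' => pop. Stack: a
  Read 'b': push. Stack: ab
  Read 'e': push. Stack: abe
  Read 'c': push. Stack: abec
  Read 'c': matches stack top 'c' => pop. Stack: abe
Final stack: "abe" (length 3)

3


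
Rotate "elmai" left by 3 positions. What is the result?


Input: "elmai", rotate left by 3
First 3 characters: "elm"
Remaining characters: "ai"
Concatenate remaining + first: "ai" + "elm" = "aielm"

aielm


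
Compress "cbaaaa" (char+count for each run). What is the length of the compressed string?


Input: cbaaaa
Runs:
  'c' x 1 => "c1"
  'b' x 1 => "b1"
  'a' x 4 => "a4"
Compressed: "c1b1a4"
Compressed length: 6

6


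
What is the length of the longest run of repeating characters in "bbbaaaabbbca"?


Input: "bbbaaaabbbca"
Scanning for longest run:
  Position 1 ('b'): continues run of 'b', length=2
  Position 2 ('b'): continues run of 'b', length=3
  Position 3 ('a'): new char, reset run to 1
  Position 4 ('a'): continues run of 'a', length=2
  Position 5 ('a'): continues run of 'a', length=3
  Position 6 ('a'): continues run of 'a', length=4
  Position 7 ('b'): new char, reset run to 1
  Position 8 ('b'): continues run of 'b', length=2
  Position 9 ('b'): continues run of 'b', length=3
  Position 10 ('c'): new char, reset run to 1
  Position 11 ('a'): new char, reset run to 1
Longest run: 'a' with length 4

4


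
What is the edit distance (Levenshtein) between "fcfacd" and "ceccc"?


Computing edit distance: "fcfacd" -> "ceccc"
DP table:
           c    e    c    c    c
      0    1    2    3    4    5
  f   1    1    2    3    4    5
  c   2    1    2    2    3    4
  f   3    2    2    3    3    4
  a   4    3    3    3    4    4
  c   5    4    4    3    3    4
  d   6    5    5    4    4    4
Edit distance = dp[6][5] = 4

4


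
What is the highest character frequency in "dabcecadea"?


Input: dabcecadea
Character counts:
  'a': 3
  'b': 1
  'c': 2
  'd': 2
  'e': 2
Maximum frequency: 3

3


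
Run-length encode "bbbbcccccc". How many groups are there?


Input: bbbbcccccc
Scanning for consecutive runs:
  Group 1: 'b' x 4 (positions 0-3)
  Group 2: 'c' x 6 (positions 4-9)
Total groups: 2

2


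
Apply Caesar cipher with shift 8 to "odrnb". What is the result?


Caesar cipher: shift "odrnb" by 8
  'o' (pos 14) + 8 = pos 22 = 'w'
  'd' (pos 3) + 8 = pos 11 = 'l'
  'r' (pos 17) + 8 = pos 25 = 'z'
  'n' (pos 13) + 8 = pos 21 = 'v'
  'b' (pos 1) + 8 = pos 9 = 'j'
Result: wlzvj

wlzvj


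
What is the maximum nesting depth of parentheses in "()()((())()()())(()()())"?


Input: "()()((())()()())(()()())"
Tracking depth:
  Position 0 '(': depth becomes 1
  Position 1 ')': depth becomes 0
  Position 2 '(': depth becomes 1
  Position 3 ')': depth becomes 0
  Position 4 '(': depth becomes 1
  Position 5 '(': depth becomes 2
  Position 6 '(': depth becomes 3
  Position 7 ')': depth becomes 2
  Position 8 ')': depth becomes 1
  Position 9 '(': depth becomes 2
  Position 10 ')': depth becomes 1
  Position 11 '(': depth becomes 2
  Position 12 ')': depth becomes 1
  Position 13 '(': depth becomes 2
  Position 14 ')': depth becomes 1
  Position 15 ')': depth becomes 0
  Position 16 '(': depth becomes 1
  Position 17 '(': depth becomes 2
  Position 18 ')': depth becomes 1
  Position 19 '(': depth becomes 2
  Position 20 ')': depth becomes 1
  Position 21 '(': depth becomes 2
  Position 22 ')': depth becomes 1
  Position 23 ')': depth becomes 0
Maximum depth reached: 3

3


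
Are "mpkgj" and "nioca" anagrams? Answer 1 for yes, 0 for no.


Strings: "mpkgj", "nioca"
Sorted first:  gjkmp
Sorted second: acino
Differ at position 0: 'g' vs 'a' => not anagrams

0


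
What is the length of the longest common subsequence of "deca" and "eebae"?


LCS of "deca" and "eebae"
DP table:
           e    e    b    a    e
      0    0    0    0    0    0
  d   0    0    0    0    0    0
  e   0    1    1    1    1    1
  c   0    1    1    1    1    1
  a   0    1    1    1    2    2
LCS length = dp[4][5] = 2

2


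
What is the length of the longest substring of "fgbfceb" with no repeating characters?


Input: "fgbfceb"
Sliding window (track last position of each char):
  Position 0 ('f'): window [0,0] length 1 -- new best
  Position 1 ('g'): window [0,1] length 2 -- new best
  Position 2 ('b'): window [0,2] length 3 -- new best
  Position 3 ('f'): repeat (last at 0), move window start to 1
  Position 3 ('f'): window [1,3] length 3
  Position 4 ('c'): window [1,4] length 4 -- new best
  Position 5 ('e'): window [1,5] length 5 -- new best
  Position 6 ('b'): repeat (last at 2), move window start to 3
  Position 6 ('b'): window [3,6] length 4
Longest substring with no repeats: "gbfce" with length 5

5


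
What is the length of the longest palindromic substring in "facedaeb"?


Input: "facedaeb"
Checking substrings for palindromes:
  No multi-char palindromic substrings found
Longest palindromic substring: "f" with length 1

1


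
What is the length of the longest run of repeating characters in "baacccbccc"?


Input: "baacccbccc"
Scanning for longest run:
  Position 1 ('a'): new char, reset run to 1
  Position 2 ('a'): continues run of 'a', length=2
  Position 3 ('c'): new char, reset run to 1
  Position 4 ('c'): continues run of 'c', length=2
  Position 5 ('c'): continues run of 'c', length=3
  Position 6 ('b'): new char, reset run to 1
  Position 7 ('c'): new char, reset run to 1
  Position 8 ('c'): continues run of 'c', length=2
  Position 9 ('c'): continues run of 'c', length=3
Longest run: 'c' with length 3

3


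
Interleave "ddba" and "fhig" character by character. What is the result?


Interleaving "ddba" and "fhig":
  Position 0: 'd' from first, 'f' from second => "df"
  Position 1: 'd' from first, 'h' from second => "dh"
  Position 2: 'b' from first, 'i' from second => "bi"
  Position 3: 'a' from first, 'g' from second => "ag"
Result: dfdhbiag

dfdhbiag


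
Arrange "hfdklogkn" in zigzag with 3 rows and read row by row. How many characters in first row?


Zigzag "hfdklogkn" into 3 rows:
Placing characters:
  'h' => row 0
  'f' => row 1
  'd' => row 2
  'k' => row 1
  'l' => row 0
  'o' => row 1
  'g' => row 2
  'k' => row 1
  'n' => row 0
Rows:
  Row 0: "hln"
  Row 1: "fkok"
  Row 2: "dg"
First row length: 3

3


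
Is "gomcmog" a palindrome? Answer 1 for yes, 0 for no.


Input: gomcmog
Reversed: gomcmog
  Compare pos 0 ('g') with pos 6 ('g'): match
  Compare pos 1 ('o') with pos 5 ('o'): match
  Compare pos 2 ('m') with pos 4 ('m'): match
Result: palindrome

1


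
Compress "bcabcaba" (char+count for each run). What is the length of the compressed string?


Input: bcabcaba
Runs:
  'b' x 1 => "b1"
  'c' x 1 => "c1"
  'a' x 1 => "a1"
  'b' x 1 => "b1"
  'c' x 1 => "c1"
  'a' x 1 => "a1"
  'b' x 1 => "b1"
  'a' x 1 => "a1"
Compressed: "b1c1a1b1c1a1b1a1"
Compressed length: 16

16


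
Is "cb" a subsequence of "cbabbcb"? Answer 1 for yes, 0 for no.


Check if "cb" is a subsequence of "cbabbcb"
Greedy scan:
  Position 0 ('c'): matches sub[0] = 'c'
  Position 1 ('b'): matches sub[1] = 'b'
  Position 2 ('a'): no match needed
  Position 3 ('b'): no match needed
  Position 4 ('b'): no match needed
  Position 5 ('c'): no match needed
  Position 6 ('b'): no match needed
All 2 characters matched => is a subsequence

1


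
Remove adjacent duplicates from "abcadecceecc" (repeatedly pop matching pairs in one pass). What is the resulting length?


Input: abcadecceecc
Stack-based adjacent duplicate removal:
  Read 'a': push. Stack: a
  Read 'b': push. Stack: ab
  Read 'c': push. Stack: abc
  Read 'a': push. Stack: abca
  Read 'd': push. Stack: abcad
  Read 'e': push. Stack: abcade
  Read 'c': push. Stack: abcadec
  Read 'c': matches stack top 'c' => pop. Stack: abcade
  Read 'e': matches stack top 'e' => pop. Stack: abcad
  Read 'e': push. Stack: abcade
  Read 'c': push. Stack: abcadec
  Read 'c': matches stack top 'c' => pop. Stack: abcade
Final stack: "abcade" (length 6)

6


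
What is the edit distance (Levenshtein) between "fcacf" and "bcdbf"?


Computing edit distance: "fcacf" -> "bcdbf"
DP table:
           b    c    d    b    f
      0    1    2    3    4    5
  f   1    1    2    3    4    4
  c   2    2    1    2    3    4
  a   3    3    2    2    3    4
  c   4    4    3    3    3    4
  f   5    5    4    4    4    3
Edit distance = dp[5][5] = 3

3


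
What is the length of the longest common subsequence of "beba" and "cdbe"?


LCS of "beba" and "cdbe"
DP table:
           c    d    b    e
      0    0    0    0    0
  b   0    0    0    1    1
  e   0    0    0    1    2
  b   0    0    0    1    2
  a   0    0    0    1    2
LCS length = dp[4][4] = 2

2


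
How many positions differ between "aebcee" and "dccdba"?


Comparing "aebcee" and "dccdba" position by position:
  Position 0: 'a' vs 'd' => DIFFER
  Position 1: 'e' vs 'c' => DIFFER
  Position 2: 'b' vs 'c' => DIFFER
  Position 3: 'c' vs 'd' => DIFFER
  Position 4: 'e' vs 'b' => DIFFER
  Position 5: 'e' vs 'a' => DIFFER
Positions that differ: 6

6


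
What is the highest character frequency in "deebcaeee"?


Input: deebcaeee
Character counts:
  'a': 1
  'b': 1
  'c': 1
  'd': 1
  'e': 5
Maximum frequency: 5

5


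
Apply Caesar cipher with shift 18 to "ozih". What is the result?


Caesar cipher: shift "ozih" by 18
  'o' (pos 14) + 18 = pos 6 = 'g'
  'z' (pos 25) + 18 = pos 17 = 'r'
  'i' (pos 8) + 18 = pos 0 = 'a'
  'h' (pos 7) + 18 = pos 25 = 'z'
Result: graz

graz


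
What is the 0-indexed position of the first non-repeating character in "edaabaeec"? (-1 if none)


Input: edaabaeec
Character frequencies:
  'a': 3
  'b': 1
  'c': 1
  'd': 1
  'e': 3
Scanning left to right for freq == 1:
  Position 0 ('e'): freq=3, skip
  Position 1 ('d'): unique! => answer = 1

1


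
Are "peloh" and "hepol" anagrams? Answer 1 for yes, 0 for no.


Strings: "peloh", "hepol"
Sorted first:  ehlop
Sorted second: ehlop
Sorted forms match => anagrams

1


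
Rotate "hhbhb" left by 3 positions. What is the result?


Input: "hhbhb", rotate left by 3
First 3 characters: "hhb"
Remaining characters: "hb"
Concatenate remaining + first: "hb" + "hhb" = "hbhhb"

hbhhb


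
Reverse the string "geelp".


Input: geelp
Reading characters right to left:
  Position 4: 'p'
  Position 3: 'l'
  Position 2: 'e'
  Position 1: 'e'
  Position 0: 'g'
Reversed: pleeg

pleeg


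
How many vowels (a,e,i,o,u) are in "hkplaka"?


Input: hkplaka
Checking each character:
  'h' at position 0: consonant
  'k' at position 1: consonant
  'p' at position 2: consonant
  'l' at position 3: consonant
  'a' at position 4: vowel (running total: 1)
  'k' at position 5: consonant
  'a' at position 6: vowel (running total: 2)
Total vowels: 2

2


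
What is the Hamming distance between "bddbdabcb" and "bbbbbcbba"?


Comparing "bddbdabcb" and "bbbbbcbba" position by position:
  Position 0: 'b' vs 'b' => same
  Position 1: 'd' vs 'b' => differ
  Position 2: 'd' vs 'b' => differ
  Position 3: 'b' vs 'b' => same
  Position 4: 'd' vs 'b' => differ
  Position 5: 'a' vs 'c' => differ
  Position 6: 'b' vs 'b' => same
  Position 7: 'c' vs 'b' => differ
  Position 8: 'b' vs 'a' => differ
Total differences (Hamming distance): 6

6


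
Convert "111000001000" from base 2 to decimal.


Input: "111000001000" in base 2
Positional expansion:
  Digit '1' (value 1) x 2^11 = 2048
  Digit '1' (value 1) x 2^10 = 1024
  Digit '1' (value 1) x 2^9 = 512
  Digit '0' (value 0) x 2^8 = 0
  Digit '0' (value 0) x 2^7 = 0
  Digit '0' (value 0) x 2^6 = 0
  Digit '0' (value 0) x 2^5 = 0
  Digit '0' (value 0) x 2^4 = 0
  Digit '1' (value 1) x 2^3 = 8
  Digit '0' (value 0) x 2^2 = 0
  Digit '0' (value 0) x 2^1 = 0
  Digit '0' (value 0) x 2^0 = 0
Sum = 3592

3592


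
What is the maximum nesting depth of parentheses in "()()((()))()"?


Input: "()()((()))()"
Tracking depth:
  Position 0 '(': depth becomes 1
  Position 1 ')': depth becomes 0
  Position 2 '(': depth becomes 1
  Position 3 ')': depth becomes 0
  Position 4 '(': depth becomes 1
  Position 5 '(': depth becomes 2
  Position 6 '(': depth becomes 3
  Position 7 ')': depth becomes 2
  Position 8 ')': depth becomes 1
  Position 9 ')': depth becomes 0
  Position 10 '(': depth becomes 1
  Position 11 ')': depth becomes 0
Maximum depth reached: 3

3


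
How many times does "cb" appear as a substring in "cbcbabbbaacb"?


Searching for "cb" in "cbcbabbbaacb"
Scanning each position:
  Position 0: "cb" => MATCH
  Position 1: "bc" => no
  Position 2: "cb" => MATCH
  Position 3: "ba" => no
  Position 4: "ab" => no
  Position 5: "bb" => no
  Position 6: "bb" => no
  Position 7: "ba" => no
  Position 8: "aa" => no
  Position 9: "ac" => no
  Position 10: "cb" => MATCH
Total occurrences: 3

3


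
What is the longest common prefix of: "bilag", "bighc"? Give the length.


Words: bilag, bighc
  Position 0: all 'b' => match
  Position 1: all 'i' => match
  Position 2: ('l', 'g') => mismatch, stop
LCP = "bi" (length 2)

2


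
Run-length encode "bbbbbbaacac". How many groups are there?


Input: bbbbbbaacac
Scanning for consecutive runs:
  Group 1: 'b' x 6 (positions 0-5)
  Group 2: 'a' x 2 (positions 6-7)
  Group 3: 'c' x 1 (positions 8-8)
  Group 4: 'a' x 1 (positions 9-9)
  Group 5: 'c' x 1 (positions 10-10)
Total groups: 5

5


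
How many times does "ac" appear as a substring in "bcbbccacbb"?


Searching for "ac" in "bcbbccacbb"
Scanning each position:
  Position 0: "bc" => no
  Position 1: "cb" => no
  Position 2: "bb" => no
  Position 3: "bc" => no
  Position 4: "cc" => no
  Position 5: "ca" => no
  Position 6: "ac" => MATCH
  Position 7: "cb" => no
  Position 8: "bb" => no
Total occurrences: 1

1


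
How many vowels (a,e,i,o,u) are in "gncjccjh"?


Input: gncjccjh
Checking each character:
  'g' at position 0: consonant
  'n' at position 1: consonant
  'c' at position 2: consonant
  'j' at position 3: consonant
  'c' at position 4: consonant
  'c' at position 5: consonant
  'j' at position 6: consonant
  'h' at position 7: consonant
Total vowels: 0

0


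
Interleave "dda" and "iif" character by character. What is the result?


Interleaving "dda" and "iif":
  Position 0: 'd' from first, 'i' from second => "di"
  Position 1: 'd' from first, 'i' from second => "di"
  Position 2: 'a' from first, 'f' from second => "af"
Result: didiaf

didiaf


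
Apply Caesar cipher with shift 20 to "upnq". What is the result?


Caesar cipher: shift "upnq" by 20
  'u' (pos 20) + 20 = pos 14 = 'o'
  'p' (pos 15) + 20 = pos 9 = 'j'
  'n' (pos 13) + 20 = pos 7 = 'h'
  'q' (pos 16) + 20 = pos 10 = 'k'
Result: ojhk

ojhk


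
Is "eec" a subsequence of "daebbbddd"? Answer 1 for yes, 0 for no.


Check if "eec" is a subsequence of "daebbbddd"
Greedy scan:
  Position 0 ('d'): no match needed
  Position 1 ('a'): no match needed
  Position 2 ('e'): matches sub[0] = 'e'
  Position 3 ('b'): no match needed
  Position 4 ('b'): no match needed
  Position 5 ('b'): no match needed
  Position 6 ('d'): no match needed
  Position 7 ('d'): no match needed
  Position 8 ('d'): no match needed
Only matched 1/3 characters => not a subsequence

0


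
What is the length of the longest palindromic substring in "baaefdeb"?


Input: "baaefdeb"
Checking substrings for palindromes:
  [1:3] "aa" (len 2) => palindrome
Longest palindromic substring: "aa" with length 2

2


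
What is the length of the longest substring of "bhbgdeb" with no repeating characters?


Input: "bhbgdeb"
Sliding window (track last position of each char):
  Position 0 ('b'): window [0,0] length 1 -- new best
  Position 1 ('h'): window [0,1] length 2 -- new best
  Position 2 ('b'): repeat (last at 0), move window start to 1
  Position 2 ('b'): window [1,2] length 2
  Position 3 ('g'): window [1,3] length 3 -- new best
  Position 4 ('d'): window [1,4] length 4 -- new best
  Position 5 ('e'): window [1,5] length 5 -- new best
  Position 6 ('b'): repeat (last at 2), move window start to 3
  Position 6 ('b'): window [3,6] length 4
Longest substring with no repeats: "hbgde" with length 5

5


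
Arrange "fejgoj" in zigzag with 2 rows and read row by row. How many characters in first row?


Zigzag "fejgoj" into 2 rows:
Placing characters:
  'f' => row 0
  'e' => row 1
  'j' => row 0
  'g' => row 1
  'o' => row 0
  'j' => row 1
Rows:
  Row 0: "fjo"
  Row 1: "egj"
First row length: 3

3


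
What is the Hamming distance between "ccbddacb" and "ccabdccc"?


Comparing "ccbddacb" and "ccabdccc" position by position:
  Position 0: 'c' vs 'c' => same
  Position 1: 'c' vs 'c' => same
  Position 2: 'b' vs 'a' => differ
  Position 3: 'd' vs 'b' => differ
  Position 4: 'd' vs 'd' => same
  Position 5: 'a' vs 'c' => differ
  Position 6: 'c' vs 'c' => same
  Position 7: 'b' vs 'c' => differ
Total differences (Hamming distance): 4

4


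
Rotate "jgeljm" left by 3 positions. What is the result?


Input: "jgeljm", rotate left by 3
First 3 characters: "jge"
Remaining characters: "ljm"
Concatenate remaining + first: "ljm" + "jge" = "ljmjge"

ljmjge


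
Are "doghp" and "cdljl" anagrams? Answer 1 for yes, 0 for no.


Strings: "doghp", "cdljl"
Sorted first:  dghop
Sorted second: cdjll
Differ at position 0: 'd' vs 'c' => not anagrams

0


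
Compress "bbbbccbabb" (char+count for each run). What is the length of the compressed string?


Input: bbbbccbabb
Runs:
  'b' x 4 => "b4"
  'c' x 2 => "c2"
  'b' x 1 => "b1"
  'a' x 1 => "a1"
  'b' x 2 => "b2"
Compressed: "b4c2b1a1b2"
Compressed length: 10

10


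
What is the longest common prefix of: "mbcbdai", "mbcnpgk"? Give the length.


Words: mbcbdai, mbcnpgk
  Position 0: all 'm' => match
  Position 1: all 'b' => match
  Position 2: all 'c' => match
  Position 3: ('b', 'n') => mismatch, stop
LCP = "mbc" (length 3)

3


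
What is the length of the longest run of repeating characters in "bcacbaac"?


Input: "bcacbaac"
Scanning for longest run:
  Position 1 ('c'): new char, reset run to 1
  Position 2 ('a'): new char, reset run to 1
  Position 3 ('c'): new char, reset run to 1
  Position 4 ('b'): new char, reset run to 1
  Position 5 ('a'): new char, reset run to 1
  Position 6 ('a'): continues run of 'a', length=2
  Position 7 ('c'): new char, reset run to 1
Longest run: 'a' with length 2

2


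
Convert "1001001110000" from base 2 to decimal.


Input: "1001001110000" in base 2
Positional expansion:
  Digit '1' (value 1) x 2^12 = 4096
  Digit '0' (value 0) x 2^11 = 0
  Digit '0' (value 0) x 2^10 = 0
  Digit '1' (value 1) x 2^9 = 512
  Digit '0' (value 0) x 2^8 = 0
  Digit '0' (value 0) x 2^7 = 0
  Digit '1' (value 1) x 2^6 = 64
  Digit '1' (value 1) x 2^5 = 32
  Digit '1' (value 1) x 2^4 = 16
  Digit '0' (value 0) x 2^3 = 0
  Digit '0' (value 0) x 2^2 = 0
  Digit '0' (value 0) x 2^1 = 0
  Digit '0' (value 0) x 2^0 = 0
Sum = 4720

4720


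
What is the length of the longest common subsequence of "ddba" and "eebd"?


LCS of "ddba" and "eebd"
DP table:
           e    e    b    d
      0    0    0    0    0
  d   0    0    0    0    1
  d   0    0    0    0    1
  b   0    0    0    1    1
  a   0    0    0    1    1
LCS length = dp[4][4] = 1

1


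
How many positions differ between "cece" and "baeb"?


Comparing "cece" and "baeb" position by position:
  Position 0: 'c' vs 'b' => DIFFER
  Position 1: 'e' vs 'a' => DIFFER
  Position 2: 'c' vs 'e' => DIFFER
  Position 3: 'e' vs 'b' => DIFFER
Positions that differ: 4

4


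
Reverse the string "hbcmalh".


Input: hbcmalh
Reading characters right to left:
  Position 6: 'h'
  Position 5: 'l'
  Position 4: 'a'
  Position 3: 'm'
  Position 2: 'c'
  Position 1: 'b'
  Position 0: 'h'
Reversed: hlamcbh

hlamcbh


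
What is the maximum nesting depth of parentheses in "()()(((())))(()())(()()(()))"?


Input: "()()(((())))(()())(()()(()))"
Tracking depth:
  Position 0 '(': depth becomes 1
  Position 1 ')': depth becomes 0
  Position 2 '(': depth becomes 1
  Position 3 ')': depth becomes 0
  Position 4 '(': depth becomes 1
  Position 5 '(': depth becomes 2
  Position 6 '(': depth becomes 3
  Position 7 '(': depth becomes 4
  Position 8 ')': depth becomes 3
  Position 9 ')': depth becomes 2
  Position 10 ')': depth becomes 1
  Position 11 ')': depth becomes 0
  Position 12 '(': depth becomes 1
  Position 13 '(': depth becomes 2
  Position 14 ')': depth becomes 1
  Position 15 '(': depth becomes 2
  Position 16 ')': depth becomes 1
  Position 17 ')': depth becomes 0
  Position 18 '(': depth becomes 1
  Position 19 '(': depth becomes 2
  Position 20 ')': depth becomes 1
  Position 21 '(': depth becomes 2
  Position 22 ')': depth becomes 1
  Position 23 '(': depth becomes 2
  Position 24 '(': depth becomes 3
  Position 25 ')': depth becomes 2
  Position 26 ')': depth becomes 1
  Position 27 ')': depth becomes 0
Maximum depth reached: 4

4


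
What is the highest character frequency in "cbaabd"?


Input: cbaabd
Character counts:
  'a': 2
  'b': 2
  'c': 1
  'd': 1
Maximum frequency: 2

2


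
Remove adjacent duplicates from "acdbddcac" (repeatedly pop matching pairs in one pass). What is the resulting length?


Input: acdbddcac
Stack-based adjacent duplicate removal:
  Read 'a': push. Stack: a
  Read 'c': push. Stack: ac
  Read 'd': push. Stack: acd
  Read 'b': push. Stack: acdb
  Read 'd': push. Stack: acdbd
  Read 'd': matches stack top 'd' => pop. Stack: acdb
  Read 'c': push. Stack: acdbc
  Read 'a': push. Stack: acdbca
  Read 'c': push. Stack: acdbcac
Final stack: "acdbcac" (length 7)

7


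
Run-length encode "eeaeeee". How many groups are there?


Input: eeaeeee
Scanning for consecutive runs:
  Group 1: 'e' x 2 (positions 0-1)
  Group 2: 'a' x 1 (positions 2-2)
  Group 3: 'e' x 4 (positions 3-6)
Total groups: 3

3


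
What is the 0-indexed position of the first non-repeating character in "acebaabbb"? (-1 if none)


Input: acebaabbb
Character frequencies:
  'a': 3
  'b': 4
  'c': 1
  'e': 1
Scanning left to right for freq == 1:
  Position 0 ('a'): freq=3, skip
  Position 1 ('c'): unique! => answer = 1

1


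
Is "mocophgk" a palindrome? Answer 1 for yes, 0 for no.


Input: mocophgk
Reversed: kghpocom
  Compare pos 0 ('m') with pos 7 ('k'): MISMATCH
  Compare pos 1 ('o') with pos 6 ('g'): MISMATCH
  Compare pos 2 ('c') with pos 5 ('h'): MISMATCH
  Compare pos 3 ('o') with pos 4 ('p'): MISMATCH
Result: not a palindrome

0


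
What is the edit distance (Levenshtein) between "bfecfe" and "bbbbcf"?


Computing edit distance: "bfecfe" -> "bbbbcf"
DP table:
           b    b    b    b    c    f
      0    1    2    3    4    5    6
  b   1    0    1    2    3    4    5
  f   2    1    1    2    3    4    4
  e   3    2    2    2    3    4    5
  c   4    3    3    3    3    3    4
  f   5    4    4    4    4    4    3
  e   6    5    5    5    5    5    4
Edit distance = dp[6][6] = 4

4


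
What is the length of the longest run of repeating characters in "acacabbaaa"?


Input: "acacabbaaa"
Scanning for longest run:
  Position 1 ('c'): new char, reset run to 1
  Position 2 ('a'): new char, reset run to 1
  Position 3 ('c'): new char, reset run to 1
  Position 4 ('a'): new char, reset run to 1
  Position 5 ('b'): new char, reset run to 1
  Position 6 ('b'): continues run of 'b', length=2
  Position 7 ('a'): new char, reset run to 1
  Position 8 ('a'): continues run of 'a', length=2
  Position 9 ('a'): continues run of 'a', length=3
Longest run: 'a' with length 3

3


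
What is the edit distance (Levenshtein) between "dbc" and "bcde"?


Computing edit distance: "dbc" -> "bcde"
DP table:
           b    c    d    e
      0    1    2    3    4
  d   1    1    2    2    3
  b   2    1    2    3    3
  c   3    2    1    2    3
Edit distance = dp[3][4] = 3

3


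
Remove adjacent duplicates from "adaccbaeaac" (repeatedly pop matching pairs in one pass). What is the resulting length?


Input: adaccbaeaac
Stack-based adjacent duplicate removal:
  Read 'a': push. Stack: a
  Read 'd': push. Stack: ad
  Read 'a': push. Stack: ada
  Read 'c': push. Stack: adac
  Read 'c': matches stack top 'c' => pop. Stack: ada
  Read 'b': push. Stack: adab
  Read 'a': push. Stack: adaba
  Read 'e': push. Stack: adabae
  Read 'a': push. Stack: adabaea
  Read 'a': matches stack top 'a' => pop. Stack: adabae
  Read 'c': push. Stack: adabaec
Final stack: "adabaec" (length 7)

7


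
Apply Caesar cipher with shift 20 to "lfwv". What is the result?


Caesar cipher: shift "lfwv" by 20
  'l' (pos 11) + 20 = pos 5 = 'f'
  'f' (pos 5) + 20 = pos 25 = 'z'
  'w' (pos 22) + 20 = pos 16 = 'q'
  'v' (pos 21) + 20 = pos 15 = 'p'
Result: fzqp

fzqp


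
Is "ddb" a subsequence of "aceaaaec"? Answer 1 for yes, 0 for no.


Check if "ddb" is a subsequence of "aceaaaec"
Greedy scan:
  Position 0 ('a'): no match needed
  Position 1 ('c'): no match needed
  Position 2 ('e'): no match needed
  Position 3 ('a'): no match needed
  Position 4 ('a'): no match needed
  Position 5 ('a'): no match needed
  Position 6 ('e'): no match needed
  Position 7 ('c'): no match needed
Only matched 0/3 characters => not a subsequence

0


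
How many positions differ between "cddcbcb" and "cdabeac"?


Comparing "cddcbcb" and "cdabeac" position by position:
  Position 0: 'c' vs 'c' => same
  Position 1: 'd' vs 'd' => same
  Position 2: 'd' vs 'a' => DIFFER
  Position 3: 'c' vs 'b' => DIFFER
  Position 4: 'b' vs 'e' => DIFFER
  Position 5: 'c' vs 'a' => DIFFER
  Position 6: 'b' vs 'c' => DIFFER
Positions that differ: 5

5


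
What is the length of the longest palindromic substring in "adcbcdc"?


Input: "adcbcdc"
Checking substrings for palindromes:
  [1:6] "dcbcd" (len 5) => palindrome
  [2:5] "cbc" (len 3) => palindrome
  [4:7] "cdc" (len 3) => palindrome
Longest palindromic substring: "dcbcd" with length 5

5


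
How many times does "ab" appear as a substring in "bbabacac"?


Searching for "ab" in "bbabacac"
Scanning each position:
  Position 0: "bb" => no
  Position 1: "ba" => no
  Position 2: "ab" => MATCH
  Position 3: "ba" => no
  Position 4: "ac" => no
  Position 5: "ca" => no
  Position 6: "ac" => no
Total occurrences: 1

1


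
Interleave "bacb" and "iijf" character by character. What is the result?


Interleaving "bacb" and "iijf":
  Position 0: 'b' from first, 'i' from second => "bi"
  Position 1: 'a' from first, 'i' from second => "ai"
  Position 2: 'c' from first, 'j' from second => "cj"
  Position 3: 'b' from first, 'f' from second => "bf"
Result: biaicjbf

biaicjbf


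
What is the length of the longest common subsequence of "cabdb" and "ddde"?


LCS of "cabdb" and "ddde"
DP table:
           d    d    d    e
      0    0    0    0    0
  c   0    0    0    0    0
  a   0    0    0    0    0
  b   0    0    0    0    0
  d   0    1    1    1    1
  b   0    1    1    1    1
LCS length = dp[5][4] = 1

1


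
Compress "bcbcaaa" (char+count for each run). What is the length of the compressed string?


Input: bcbcaaa
Runs:
  'b' x 1 => "b1"
  'c' x 1 => "c1"
  'b' x 1 => "b1"
  'c' x 1 => "c1"
  'a' x 3 => "a3"
Compressed: "b1c1b1c1a3"
Compressed length: 10

10


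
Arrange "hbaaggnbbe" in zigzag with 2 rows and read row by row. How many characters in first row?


Zigzag "hbaaggnbbe" into 2 rows:
Placing characters:
  'h' => row 0
  'b' => row 1
  'a' => row 0
  'a' => row 1
  'g' => row 0
  'g' => row 1
  'n' => row 0
  'b' => row 1
  'b' => row 0
  'e' => row 1
Rows:
  Row 0: "hagnb"
  Row 1: "bagbe"
First row length: 5

5


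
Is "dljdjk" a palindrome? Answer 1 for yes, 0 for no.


Input: dljdjk
Reversed: kjdjld
  Compare pos 0 ('d') with pos 5 ('k'): MISMATCH
  Compare pos 1 ('l') with pos 4 ('j'): MISMATCH
  Compare pos 2 ('j') with pos 3 ('d'): MISMATCH
Result: not a palindrome

0


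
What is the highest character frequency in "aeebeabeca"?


Input: aeebeabeca
Character counts:
  'a': 3
  'b': 2
  'c': 1
  'e': 4
Maximum frequency: 4

4


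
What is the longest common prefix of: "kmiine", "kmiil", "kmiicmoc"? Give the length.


Words: kmiine, kmiil, kmiicmoc
  Position 0: all 'k' => match
  Position 1: all 'm' => match
  Position 2: all 'i' => match
  Position 3: all 'i' => match
  Position 4: ('n', 'l', 'c') => mismatch, stop
LCP = "kmii" (length 4)

4


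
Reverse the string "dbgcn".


Input: dbgcn
Reading characters right to left:
  Position 4: 'n'
  Position 3: 'c'
  Position 2: 'g'
  Position 1: 'b'
  Position 0: 'd'
Reversed: ncgbd

ncgbd


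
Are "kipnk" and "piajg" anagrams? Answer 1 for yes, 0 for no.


Strings: "kipnk", "piajg"
Sorted first:  ikknp
Sorted second: agijp
Differ at position 0: 'i' vs 'a' => not anagrams

0


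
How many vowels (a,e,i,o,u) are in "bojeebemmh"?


Input: bojeebemmh
Checking each character:
  'b' at position 0: consonant
  'o' at position 1: vowel (running total: 1)
  'j' at position 2: consonant
  'e' at position 3: vowel (running total: 2)
  'e' at position 4: vowel (running total: 3)
  'b' at position 5: consonant
  'e' at position 6: vowel (running total: 4)
  'm' at position 7: consonant
  'm' at position 8: consonant
  'h' at position 9: consonant
Total vowels: 4

4


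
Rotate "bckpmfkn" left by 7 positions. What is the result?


Input: "bckpmfkn", rotate left by 7
First 7 characters: "bckpmfk"
Remaining characters: "n"
Concatenate remaining + first: "n" + "bckpmfk" = "nbckpmfk"

nbckpmfk


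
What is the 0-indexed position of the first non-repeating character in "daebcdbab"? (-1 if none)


Input: daebcdbab
Character frequencies:
  'a': 2
  'b': 3
  'c': 1
  'd': 2
  'e': 1
Scanning left to right for freq == 1:
  Position 0 ('d'): freq=2, skip
  Position 1 ('a'): freq=2, skip
  Position 2 ('e'): unique! => answer = 2

2


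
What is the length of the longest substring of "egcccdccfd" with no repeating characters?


Input: "egcccdccfd"
Sliding window (track last position of each char):
  Position 0 ('e'): window [0,0] length 1 -- new best
  Position 1 ('g'): window [0,1] length 2 -- new best
  Position 2 ('c'): window [0,2] length 3 -- new best
  Position 3 ('c'): repeat (last at 2), move window start to 3
  Position 3 ('c'): window [3,3] length 1
  Position 4 ('c'): repeat (last at 3), move window start to 4
  Position 4 ('c'): window [4,4] length 1
  Position 5 ('d'): window [4,5] length 2
  Position 6 ('c'): repeat (last at 4), move window start to 5
  Position 6 ('c'): window [5,6] length 2
  Position 7 ('c'): repeat (last at 6), move window start to 7
  Position 7 ('c'): window [7,7] length 1
  Position 8 ('f'): window [7,8] length 2
  Position 9 ('d'): window [7,9] length 3
Longest substring with no repeats: "egc" with length 3

3


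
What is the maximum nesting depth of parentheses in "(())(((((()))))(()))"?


Input: "(())(((((()))))(()))"
Tracking depth:
  Position 0 '(': depth becomes 1
  Position 1 '(': depth becomes 2
  Position 2 ')': depth becomes 1
  Position 3 ')': depth becomes 0
  Position 4 '(': depth becomes 1
  Position 5 '(': depth becomes 2
  Position 6 '(': depth becomes 3
  Position 7 '(': depth becomes 4
  Position 8 '(': depth becomes 5
  Position 9 '(': depth becomes 6
  Position 10 ')': depth becomes 5
  Position 11 ')': depth becomes 4
  Position 12 ')': depth becomes 3
  Position 13 ')': depth becomes 2
  Position 14 ')': depth becomes 1
  Position 15 '(': depth becomes 2
  Position 16 '(': depth becomes 3
  Position 17 ')': depth becomes 2
  Position 18 ')': depth becomes 1
  Position 19 ')': depth becomes 0
Maximum depth reached: 6

6


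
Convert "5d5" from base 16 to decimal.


Input: "5d5" in base 16
Positional expansion:
  Digit '5' (value 5) x 16^2 = 1280
  Digit 'd' (value 13) x 16^1 = 208
  Digit '5' (value 5) x 16^0 = 5
Sum = 1493

1493


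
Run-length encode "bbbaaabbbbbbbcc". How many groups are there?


Input: bbbaaabbbbbbbcc
Scanning for consecutive runs:
  Group 1: 'b' x 3 (positions 0-2)
  Group 2: 'a' x 3 (positions 3-5)
  Group 3: 'b' x 7 (positions 6-12)
  Group 4: 'c' x 2 (positions 13-14)
Total groups: 4

4


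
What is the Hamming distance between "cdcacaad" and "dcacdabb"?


Comparing "cdcacaad" and "dcacdabb" position by position:
  Position 0: 'c' vs 'd' => differ
  Position 1: 'd' vs 'c' => differ
  Position 2: 'c' vs 'a' => differ
  Position 3: 'a' vs 'c' => differ
  Position 4: 'c' vs 'd' => differ
  Position 5: 'a' vs 'a' => same
  Position 6: 'a' vs 'b' => differ
  Position 7: 'd' vs 'b' => differ
Total differences (Hamming distance): 7

7


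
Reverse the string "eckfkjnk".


Input: eckfkjnk
Reading characters right to left:
  Position 7: 'k'
  Position 6: 'n'
  Position 5: 'j'
  Position 4: 'k'
  Position 3: 'f'
  Position 2: 'k'
  Position 1: 'c'
  Position 0: 'e'
Reversed: knjkfkce

knjkfkce


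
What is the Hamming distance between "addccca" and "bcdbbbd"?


Comparing "addccca" and "bcdbbbd" position by position:
  Position 0: 'a' vs 'b' => differ
  Position 1: 'd' vs 'c' => differ
  Position 2: 'd' vs 'd' => same
  Position 3: 'c' vs 'b' => differ
  Position 4: 'c' vs 'b' => differ
  Position 5: 'c' vs 'b' => differ
  Position 6: 'a' vs 'd' => differ
Total differences (Hamming distance): 6

6


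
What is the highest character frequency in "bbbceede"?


Input: bbbceede
Character counts:
  'b': 3
  'c': 1
  'd': 1
  'e': 3
Maximum frequency: 3

3


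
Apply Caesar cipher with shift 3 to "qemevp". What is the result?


Caesar cipher: shift "qemevp" by 3
  'q' (pos 16) + 3 = pos 19 = 't'
  'e' (pos 4) + 3 = pos 7 = 'h'
  'm' (pos 12) + 3 = pos 15 = 'p'
  'e' (pos 4) + 3 = pos 7 = 'h'
  'v' (pos 21) + 3 = pos 24 = 'y'
  'p' (pos 15) + 3 = pos 18 = 's'
Result: thphys

thphys


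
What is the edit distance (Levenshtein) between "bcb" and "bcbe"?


Computing edit distance: "bcb" -> "bcbe"
DP table:
           b    c    b    e
      0    1    2    3    4
  b   1    0    1    2    3
  c   2    1    0    1    2
  b   3    2    1    0    1
Edit distance = dp[3][4] = 1

1


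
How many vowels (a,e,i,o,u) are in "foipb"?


Input: foipb
Checking each character:
  'f' at position 0: consonant
  'o' at position 1: vowel (running total: 1)
  'i' at position 2: vowel (running total: 2)
  'p' at position 3: consonant
  'b' at position 4: consonant
Total vowels: 2

2


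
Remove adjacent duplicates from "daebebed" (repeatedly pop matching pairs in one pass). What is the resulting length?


Input: daebebed
Stack-based adjacent duplicate removal:
  Read 'd': push. Stack: d
  Read 'a': push. Stack: da
  Read 'e': push. Stack: dae
  Read 'b': push. Stack: daeb
  Read 'e': push. Stack: daebe
  Read 'b': push. Stack: daebeb
  Read 'e': push. Stack: daebebe
  Read 'd': push. Stack: daebebed
Final stack: "daebebed" (length 8)

8


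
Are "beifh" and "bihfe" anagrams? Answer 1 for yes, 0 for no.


Strings: "beifh", "bihfe"
Sorted first:  befhi
Sorted second: befhi
Sorted forms match => anagrams

1


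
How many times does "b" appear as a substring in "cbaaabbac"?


Searching for "b" in "cbaaabbac"
Scanning each position:
  Position 0: "c" => no
  Position 1: "b" => MATCH
  Position 2: "a" => no
  Position 3: "a" => no
  Position 4: "a" => no
  Position 5: "b" => MATCH
  Position 6: "b" => MATCH
  Position 7: "a" => no
  Position 8: "c" => no
Total occurrences: 3

3


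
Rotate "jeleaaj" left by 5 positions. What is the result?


Input: "jeleaaj", rotate left by 5
First 5 characters: "jelea"
Remaining characters: "aj"
Concatenate remaining + first: "aj" + "jelea" = "ajjelea"

ajjelea


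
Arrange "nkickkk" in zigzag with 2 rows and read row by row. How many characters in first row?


Zigzag "nkickkk" into 2 rows:
Placing characters:
  'n' => row 0
  'k' => row 1
  'i' => row 0
  'c' => row 1
  'k' => row 0
  'k' => row 1
  'k' => row 0
Rows:
  Row 0: "nikk"
  Row 1: "kck"
First row length: 4

4


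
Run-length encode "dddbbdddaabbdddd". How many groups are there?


Input: dddbbdddaabbdddd
Scanning for consecutive runs:
  Group 1: 'd' x 3 (positions 0-2)
  Group 2: 'b' x 2 (positions 3-4)
  Group 3: 'd' x 3 (positions 5-7)
  Group 4: 'a' x 2 (positions 8-9)
  Group 5: 'b' x 2 (positions 10-11)
  Group 6: 'd' x 4 (positions 12-15)
Total groups: 6

6


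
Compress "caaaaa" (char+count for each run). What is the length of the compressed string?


Input: caaaaa
Runs:
  'c' x 1 => "c1"
  'a' x 5 => "a5"
Compressed: "c1a5"
Compressed length: 4

4


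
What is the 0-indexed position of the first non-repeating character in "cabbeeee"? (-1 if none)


Input: cabbeeee
Character frequencies:
  'a': 1
  'b': 2
  'c': 1
  'e': 4
Scanning left to right for freq == 1:
  Position 0 ('c'): unique! => answer = 0

0


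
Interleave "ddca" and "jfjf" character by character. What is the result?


Interleaving "ddca" and "jfjf":
  Position 0: 'd' from first, 'j' from second => "dj"
  Position 1: 'd' from first, 'f' from second => "df"
  Position 2: 'c' from first, 'j' from second => "cj"
  Position 3: 'a' from first, 'f' from second => "af"
Result: djdfcjaf

djdfcjaf


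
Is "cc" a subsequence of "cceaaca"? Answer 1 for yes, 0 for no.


Check if "cc" is a subsequence of "cceaaca"
Greedy scan:
  Position 0 ('c'): matches sub[0] = 'c'
  Position 1 ('c'): matches sub[1] = 'c'
  Position 2 ('e'): no match needed
  Position 3 ('a'): no match needed
  Position 4 ('a'): no match needed
  Position 5 ('c'): no match needed
  Position 6 ('a'): no match needed
All 2 characters matched => is a subsequence

1


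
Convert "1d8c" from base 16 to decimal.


Input: "1d8c" in base 16
Positional expansion:
  Digit '1' (value 1) x 16^3 = 4096
  Digit 'd' (value 13) x 16^2 = 3328
  Digit '8' (value 8) x 16^1 = 128
  Digit 'c' (value 12) x 16^0 = 12
Sum = 7564

7564
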